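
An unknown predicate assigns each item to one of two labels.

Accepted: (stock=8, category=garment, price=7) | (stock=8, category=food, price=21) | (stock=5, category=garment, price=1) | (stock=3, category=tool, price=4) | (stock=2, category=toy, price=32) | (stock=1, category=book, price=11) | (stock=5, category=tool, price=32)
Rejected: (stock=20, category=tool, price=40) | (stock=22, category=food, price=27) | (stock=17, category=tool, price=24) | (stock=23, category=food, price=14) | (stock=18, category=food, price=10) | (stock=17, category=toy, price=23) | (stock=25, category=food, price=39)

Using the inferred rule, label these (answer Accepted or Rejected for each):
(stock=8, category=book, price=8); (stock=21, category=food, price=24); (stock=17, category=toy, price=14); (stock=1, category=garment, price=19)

Accepted, Rejected, Rejected, Accepted

'Accepted' ⟺ stock ≤ 8.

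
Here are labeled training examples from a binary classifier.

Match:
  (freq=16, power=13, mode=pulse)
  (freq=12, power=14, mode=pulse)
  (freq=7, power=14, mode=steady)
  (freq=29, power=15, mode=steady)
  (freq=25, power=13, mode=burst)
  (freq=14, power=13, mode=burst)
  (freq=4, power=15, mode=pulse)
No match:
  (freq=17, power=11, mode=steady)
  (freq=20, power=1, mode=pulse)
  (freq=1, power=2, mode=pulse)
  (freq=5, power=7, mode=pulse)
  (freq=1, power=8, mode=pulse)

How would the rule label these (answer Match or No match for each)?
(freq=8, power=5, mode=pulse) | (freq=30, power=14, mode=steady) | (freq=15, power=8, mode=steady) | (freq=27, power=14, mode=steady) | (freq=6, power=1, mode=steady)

A rule that fits every label: power ≥ 13 — true of each 'Match' example, false of each 'No match' one.
No match: (freq=8, power=5, mode=pulse), since power = 5.
Match: (freq=30, power=14, mode=steady), since power = 14.
No match: (freq=15, power=8, mode=steady), since power = 8.
Match: (freq=27, power=14, mode=steady), since power = 14.
No match: (freq=6, power=1, mode=steady), since power = 1.

No match, Match, No match, Match, No match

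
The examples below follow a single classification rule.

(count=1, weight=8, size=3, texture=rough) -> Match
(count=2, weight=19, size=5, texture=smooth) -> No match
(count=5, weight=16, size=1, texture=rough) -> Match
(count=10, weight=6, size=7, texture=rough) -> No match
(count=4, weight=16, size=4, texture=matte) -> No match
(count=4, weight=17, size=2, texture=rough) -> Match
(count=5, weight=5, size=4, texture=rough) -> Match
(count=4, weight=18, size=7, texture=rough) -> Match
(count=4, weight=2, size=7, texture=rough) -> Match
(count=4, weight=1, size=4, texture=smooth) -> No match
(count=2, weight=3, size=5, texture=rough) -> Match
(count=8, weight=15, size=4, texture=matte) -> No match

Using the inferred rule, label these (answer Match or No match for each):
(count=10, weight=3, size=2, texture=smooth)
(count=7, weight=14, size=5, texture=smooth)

The rule appears to be: texture is rough AND count ≤ 5.

No match, No match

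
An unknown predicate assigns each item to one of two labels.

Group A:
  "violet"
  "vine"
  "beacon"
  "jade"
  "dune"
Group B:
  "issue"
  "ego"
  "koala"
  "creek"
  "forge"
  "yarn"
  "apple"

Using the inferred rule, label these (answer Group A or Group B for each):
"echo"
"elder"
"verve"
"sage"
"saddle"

The pattern is that an item is 'Group A' exactly when: even length AND contains 'e'.

Group A, Group B, Group B, Group A, Group A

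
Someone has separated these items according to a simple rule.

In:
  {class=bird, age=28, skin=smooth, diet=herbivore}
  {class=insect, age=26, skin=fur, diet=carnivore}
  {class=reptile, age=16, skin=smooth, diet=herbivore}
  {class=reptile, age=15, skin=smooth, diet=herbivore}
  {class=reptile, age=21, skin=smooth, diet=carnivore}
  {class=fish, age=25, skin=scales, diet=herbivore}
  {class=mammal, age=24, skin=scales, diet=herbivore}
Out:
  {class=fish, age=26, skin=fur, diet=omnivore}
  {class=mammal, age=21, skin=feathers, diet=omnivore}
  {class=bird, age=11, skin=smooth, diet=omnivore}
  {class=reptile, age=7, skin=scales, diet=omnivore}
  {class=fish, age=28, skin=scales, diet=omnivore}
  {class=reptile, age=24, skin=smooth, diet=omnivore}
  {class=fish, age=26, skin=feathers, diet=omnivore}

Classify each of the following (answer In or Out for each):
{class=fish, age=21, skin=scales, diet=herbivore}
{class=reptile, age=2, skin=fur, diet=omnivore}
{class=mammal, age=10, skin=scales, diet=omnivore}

In, Out, Out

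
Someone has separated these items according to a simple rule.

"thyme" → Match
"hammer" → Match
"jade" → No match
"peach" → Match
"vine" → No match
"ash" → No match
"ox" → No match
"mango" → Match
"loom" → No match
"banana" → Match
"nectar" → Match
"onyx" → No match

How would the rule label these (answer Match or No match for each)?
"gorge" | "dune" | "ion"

The classifier is using: length ≥ 5.
"gorge" — length 5, hence Match.
"dune" — length 4, hence No match.
"ion" — length 3, hence No match.

Match, No match, No match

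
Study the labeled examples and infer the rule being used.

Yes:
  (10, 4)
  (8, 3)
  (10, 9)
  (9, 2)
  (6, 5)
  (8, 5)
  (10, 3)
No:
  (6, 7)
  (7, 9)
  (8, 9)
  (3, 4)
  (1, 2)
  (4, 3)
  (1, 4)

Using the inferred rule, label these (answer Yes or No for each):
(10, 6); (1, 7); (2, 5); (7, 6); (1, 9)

All 'Yes' examples share one property — first > second AND sum ≥ 11 — and every 'No' example lacks it.
(10, 6) → 10 > 6, 10+6 = 16 → Yes.
(1, 7) → 1 < 7, 1+7 = 8 → No.
(2, 5) → 2 < 5, 2+5 = 7 → No.
(7, 6) → 7 > 6, 7+6 = 13 → Yes.
(1, 9) → 1 < 9, 1+9 = 10 → No.

Yes, No, No, Yes, No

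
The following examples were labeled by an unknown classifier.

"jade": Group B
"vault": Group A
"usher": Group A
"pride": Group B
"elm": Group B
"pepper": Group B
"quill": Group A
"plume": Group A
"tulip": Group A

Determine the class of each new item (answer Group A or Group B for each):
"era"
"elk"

A rule that fits every label: contains 'u' — true of each 'Group A' example, false of each 'Group B' one.
"era": no 'u', doesn't match → Group B. "elk": no 'u', doesn't match → Group B.

Group B, Group B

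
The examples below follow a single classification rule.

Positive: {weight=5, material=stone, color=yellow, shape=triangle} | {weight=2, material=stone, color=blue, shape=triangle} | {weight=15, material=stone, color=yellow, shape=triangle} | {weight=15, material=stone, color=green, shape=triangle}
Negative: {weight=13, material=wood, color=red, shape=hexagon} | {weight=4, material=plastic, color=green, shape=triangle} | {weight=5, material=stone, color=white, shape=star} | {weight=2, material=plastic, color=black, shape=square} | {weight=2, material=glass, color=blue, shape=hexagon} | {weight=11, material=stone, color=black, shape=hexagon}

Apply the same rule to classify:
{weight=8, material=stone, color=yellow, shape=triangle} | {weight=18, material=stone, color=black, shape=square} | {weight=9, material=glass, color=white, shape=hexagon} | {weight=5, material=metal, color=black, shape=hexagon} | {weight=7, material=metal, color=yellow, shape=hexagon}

Every 'Positive' example satisfies: material is stone AND shape is triangle. None of the 'Negative' examples do.

Positive, Negative, Negative, Negative, Negative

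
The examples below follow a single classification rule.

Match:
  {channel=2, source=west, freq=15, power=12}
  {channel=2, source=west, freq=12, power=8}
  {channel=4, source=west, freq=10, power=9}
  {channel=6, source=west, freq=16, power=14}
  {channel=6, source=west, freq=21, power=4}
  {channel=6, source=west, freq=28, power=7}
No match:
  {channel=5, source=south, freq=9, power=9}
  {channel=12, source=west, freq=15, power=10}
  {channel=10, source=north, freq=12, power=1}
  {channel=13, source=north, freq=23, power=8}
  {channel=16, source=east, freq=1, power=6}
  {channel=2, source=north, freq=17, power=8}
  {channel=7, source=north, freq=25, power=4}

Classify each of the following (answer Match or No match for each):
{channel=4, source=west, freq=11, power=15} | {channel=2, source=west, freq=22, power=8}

The common property of the 'Match' items is: source is west AND channel ≤ 6. No 'No match' item has it.
{channel=4, source=west, freq=11, power=15}: source is west, channel = 4, satisfies this → Match. {channel=2, source=west, freq=22, power=8}: source is west, channel = 2, satisfies this → Match.

Match, Match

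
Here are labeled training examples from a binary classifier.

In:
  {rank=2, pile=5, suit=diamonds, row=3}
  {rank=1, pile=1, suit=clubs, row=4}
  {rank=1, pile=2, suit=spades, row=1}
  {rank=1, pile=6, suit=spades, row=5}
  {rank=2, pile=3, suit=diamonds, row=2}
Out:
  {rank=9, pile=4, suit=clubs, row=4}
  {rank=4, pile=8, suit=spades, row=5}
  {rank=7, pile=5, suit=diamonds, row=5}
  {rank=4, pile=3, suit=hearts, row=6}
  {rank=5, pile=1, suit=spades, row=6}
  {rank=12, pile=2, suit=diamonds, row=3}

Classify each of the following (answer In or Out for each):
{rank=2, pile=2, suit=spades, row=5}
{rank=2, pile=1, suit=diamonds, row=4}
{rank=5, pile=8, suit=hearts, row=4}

One predicate separates the groups cleanly: rank ≤ 2.
{rank=2, pile=2, suit=spades, row=5}: rank = 2 — satisfies this, so In. {rank=2, pile=1, suit=diamonds, row=4}: rank = 2 — satisfies this, so In. {rank=5, pile=8, suit=hearts, row=4}: rank = 5 — lacks this property, so Out.

In, In, Out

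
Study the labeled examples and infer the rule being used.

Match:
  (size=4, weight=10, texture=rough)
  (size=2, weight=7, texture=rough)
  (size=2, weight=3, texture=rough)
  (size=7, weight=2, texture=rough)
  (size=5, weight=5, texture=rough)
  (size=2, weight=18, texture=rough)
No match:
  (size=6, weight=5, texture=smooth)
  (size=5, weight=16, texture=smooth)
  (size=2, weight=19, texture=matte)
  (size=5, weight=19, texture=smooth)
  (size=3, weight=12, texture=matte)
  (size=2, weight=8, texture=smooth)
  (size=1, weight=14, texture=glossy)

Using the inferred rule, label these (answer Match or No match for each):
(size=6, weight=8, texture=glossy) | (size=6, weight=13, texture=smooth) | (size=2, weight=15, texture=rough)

No match, No match, Match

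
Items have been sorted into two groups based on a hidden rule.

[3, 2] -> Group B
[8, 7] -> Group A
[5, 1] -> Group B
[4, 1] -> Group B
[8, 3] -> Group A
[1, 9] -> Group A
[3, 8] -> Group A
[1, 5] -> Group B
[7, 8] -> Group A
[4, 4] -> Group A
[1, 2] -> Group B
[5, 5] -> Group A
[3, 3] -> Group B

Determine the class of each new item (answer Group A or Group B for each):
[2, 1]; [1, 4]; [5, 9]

All 'Group A' examples share one property — sum ≥ 8 — and every 'Group B' example lacks it.
[2, 1]: 2+1 = 3 — does not satisfy this, so Group B. [1, 4]: 1+4 = 5 — does not satisfy this, so Group B. [5, 9]: 5+9 = 14 — meets the rule, so Group A.

Group B, Group B, Group A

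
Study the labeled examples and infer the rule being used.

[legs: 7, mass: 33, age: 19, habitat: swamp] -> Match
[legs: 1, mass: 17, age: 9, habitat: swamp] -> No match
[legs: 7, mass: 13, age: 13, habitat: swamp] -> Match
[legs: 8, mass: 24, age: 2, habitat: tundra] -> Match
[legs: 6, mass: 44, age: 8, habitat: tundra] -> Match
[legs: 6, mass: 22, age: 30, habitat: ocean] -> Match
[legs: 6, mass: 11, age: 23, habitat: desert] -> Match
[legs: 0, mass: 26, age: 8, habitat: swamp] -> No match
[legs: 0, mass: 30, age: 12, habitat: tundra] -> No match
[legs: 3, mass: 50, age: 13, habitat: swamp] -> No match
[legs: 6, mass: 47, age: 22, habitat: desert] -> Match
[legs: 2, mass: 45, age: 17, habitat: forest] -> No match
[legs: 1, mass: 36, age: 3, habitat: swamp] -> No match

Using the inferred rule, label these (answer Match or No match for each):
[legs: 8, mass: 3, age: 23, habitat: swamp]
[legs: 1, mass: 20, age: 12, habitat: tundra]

Match, No match

The simplest hypothesis consistent with all the labels is: legs ≥ 6.
[legs: 8, mass: 3, age: 23, habitat: swamp]: legs = 8 — meets the rule, so Match.
[legs: 1, mass: 20, age: 12, habitat: tundra]: legs = 1 — fails this test, so No match.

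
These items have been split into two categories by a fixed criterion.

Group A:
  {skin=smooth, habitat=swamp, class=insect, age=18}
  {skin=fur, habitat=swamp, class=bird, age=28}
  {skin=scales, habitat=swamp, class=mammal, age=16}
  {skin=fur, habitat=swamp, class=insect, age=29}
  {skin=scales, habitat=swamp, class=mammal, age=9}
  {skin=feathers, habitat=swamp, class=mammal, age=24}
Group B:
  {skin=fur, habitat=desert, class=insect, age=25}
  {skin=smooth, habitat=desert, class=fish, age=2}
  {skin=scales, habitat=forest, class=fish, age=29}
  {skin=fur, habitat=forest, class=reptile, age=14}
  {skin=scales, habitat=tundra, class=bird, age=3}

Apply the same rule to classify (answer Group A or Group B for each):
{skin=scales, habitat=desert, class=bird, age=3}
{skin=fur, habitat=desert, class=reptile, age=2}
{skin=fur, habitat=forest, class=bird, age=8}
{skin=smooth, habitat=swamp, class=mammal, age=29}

A rule that fits every label: habitat is swamp — true of each 'Group A' example, false of each 'Group B' one.

Group B, Group B, Group B, Group A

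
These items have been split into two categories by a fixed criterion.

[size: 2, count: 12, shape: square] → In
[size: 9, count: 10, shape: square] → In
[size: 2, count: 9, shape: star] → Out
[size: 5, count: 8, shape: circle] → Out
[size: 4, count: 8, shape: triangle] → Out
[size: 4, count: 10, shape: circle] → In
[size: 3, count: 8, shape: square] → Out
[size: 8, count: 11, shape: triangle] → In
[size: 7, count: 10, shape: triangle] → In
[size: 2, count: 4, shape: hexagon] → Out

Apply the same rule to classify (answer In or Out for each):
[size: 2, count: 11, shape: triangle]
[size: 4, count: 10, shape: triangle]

In, In

One predicate separates the groups cleanly: count ≥ 10.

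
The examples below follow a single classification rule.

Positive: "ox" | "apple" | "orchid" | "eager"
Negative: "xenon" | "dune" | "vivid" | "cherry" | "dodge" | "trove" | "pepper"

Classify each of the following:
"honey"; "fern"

Every 'Positive' example satisfies: starts with a vowel. None of the 'Negative' examples do.
"honey" → starts with 'h' → Negative. "fern" → starts with 'f' → Negative.

Negative, Negative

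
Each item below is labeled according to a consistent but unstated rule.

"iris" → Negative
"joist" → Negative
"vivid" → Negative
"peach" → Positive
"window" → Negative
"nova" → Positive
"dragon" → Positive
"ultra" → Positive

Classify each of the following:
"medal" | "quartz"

A rule that fits every label: contains 'a' — true of each 'Positive' example, false of each 'Negative' one.
"medal": has 'a' — qualifies, so Positive.
"quartz": has 'a' — qualifies, so Positive.

Positive, Positive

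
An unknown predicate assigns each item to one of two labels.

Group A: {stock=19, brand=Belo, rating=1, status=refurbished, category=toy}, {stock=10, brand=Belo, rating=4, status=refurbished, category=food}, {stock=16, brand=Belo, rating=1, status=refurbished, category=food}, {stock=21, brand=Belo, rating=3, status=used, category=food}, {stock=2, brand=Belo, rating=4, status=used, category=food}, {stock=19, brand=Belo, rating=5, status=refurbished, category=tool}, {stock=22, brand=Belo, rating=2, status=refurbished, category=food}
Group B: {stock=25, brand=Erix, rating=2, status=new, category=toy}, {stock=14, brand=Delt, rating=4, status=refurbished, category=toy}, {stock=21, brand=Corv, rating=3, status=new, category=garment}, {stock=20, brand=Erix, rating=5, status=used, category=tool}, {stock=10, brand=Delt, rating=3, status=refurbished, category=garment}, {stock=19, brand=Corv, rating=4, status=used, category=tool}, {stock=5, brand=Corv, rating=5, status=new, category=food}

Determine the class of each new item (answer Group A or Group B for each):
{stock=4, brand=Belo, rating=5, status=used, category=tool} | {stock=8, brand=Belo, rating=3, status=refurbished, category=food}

The pattern is that an item is 'Group A' exactly when: brand is Belo.
{stock=4, brand=Belo, rating=5, status=used, category=tool} → brand is Belo → Group A. {stock=8, brand=Belo, rating=3, status=refurbished, category=food} → brand is Belo → Group A.

Group A, Group A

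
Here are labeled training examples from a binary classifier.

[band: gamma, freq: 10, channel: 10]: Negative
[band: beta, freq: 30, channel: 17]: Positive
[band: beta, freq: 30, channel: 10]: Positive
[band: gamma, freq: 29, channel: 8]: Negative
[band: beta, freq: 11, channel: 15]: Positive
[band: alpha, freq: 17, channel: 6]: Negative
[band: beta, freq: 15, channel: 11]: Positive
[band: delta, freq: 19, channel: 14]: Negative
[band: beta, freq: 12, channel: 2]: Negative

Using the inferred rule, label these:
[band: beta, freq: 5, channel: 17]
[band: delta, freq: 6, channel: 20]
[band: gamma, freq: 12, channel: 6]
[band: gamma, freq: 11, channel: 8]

The distinguishing property — band is beta AND channel ≥ 6 — holds for all the 'Positive' cases and none of the 'Negative' cases.
[band: beta, freq: 5, channel: 17]: band is beta, channel = 17 — matches, so Positive.
[band: delta, freq: 6, channel: 20]: band is delta, channel = 20 — doesn't match, so Negative.
[band: gamma, freq: 12, channel: 6]: band is gamma, channel = 6 — doesn't match, so Negative.
[band: gamma, freq: 11, channel: 8]: band is gamma, channel = 8 — doesn't match, so Negative.

Positive, Negative, Negative, Negative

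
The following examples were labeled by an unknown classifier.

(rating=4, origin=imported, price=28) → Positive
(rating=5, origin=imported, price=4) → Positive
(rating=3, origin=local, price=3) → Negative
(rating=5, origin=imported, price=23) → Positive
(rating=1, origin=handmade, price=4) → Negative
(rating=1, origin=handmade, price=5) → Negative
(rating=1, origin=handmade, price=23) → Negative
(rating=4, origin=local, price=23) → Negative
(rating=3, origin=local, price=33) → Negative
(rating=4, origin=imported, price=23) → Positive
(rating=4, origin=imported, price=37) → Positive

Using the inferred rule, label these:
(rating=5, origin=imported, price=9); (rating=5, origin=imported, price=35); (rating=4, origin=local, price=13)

One predicate separates the groups cleanly: origin is imported.

Positive, Positive, Negative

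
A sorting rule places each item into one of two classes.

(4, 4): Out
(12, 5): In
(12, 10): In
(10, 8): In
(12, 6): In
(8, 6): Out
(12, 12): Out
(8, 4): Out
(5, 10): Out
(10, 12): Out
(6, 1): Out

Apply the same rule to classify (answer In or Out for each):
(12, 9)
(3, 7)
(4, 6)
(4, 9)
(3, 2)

Every 'In' example satisfies: first > second AND sum ≥ 15. None of the 'Out' examples do.

In, Out, Out, Out, Out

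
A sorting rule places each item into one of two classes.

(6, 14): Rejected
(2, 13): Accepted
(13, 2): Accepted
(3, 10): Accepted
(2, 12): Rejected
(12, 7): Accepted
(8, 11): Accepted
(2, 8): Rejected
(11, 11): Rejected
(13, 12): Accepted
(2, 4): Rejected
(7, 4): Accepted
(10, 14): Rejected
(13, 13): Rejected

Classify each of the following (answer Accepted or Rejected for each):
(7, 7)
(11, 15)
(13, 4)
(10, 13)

Rejected, Rejected, Accepted, Accepted

Comparing the two groups points to one rule — sum is odd.
(7, 7) → 7+7 = 14 → Rejected. (11, 15) → 11+15 = 26 → Rejected. (13, 4) → 13+4 = 17 → Accepted. (10, 13) → 10+13 = 23 → Accepted.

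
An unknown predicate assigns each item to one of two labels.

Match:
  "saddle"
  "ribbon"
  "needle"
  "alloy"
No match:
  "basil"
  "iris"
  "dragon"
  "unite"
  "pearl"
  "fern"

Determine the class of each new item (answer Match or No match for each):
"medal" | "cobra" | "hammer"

No match, No match, Match

The pattern is that an item is 'Match' exactly when: has a double letter.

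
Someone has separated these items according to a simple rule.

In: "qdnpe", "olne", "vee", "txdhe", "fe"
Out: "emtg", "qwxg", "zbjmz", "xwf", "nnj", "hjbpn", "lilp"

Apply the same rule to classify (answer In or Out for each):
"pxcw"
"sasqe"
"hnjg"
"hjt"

All 'In' examples share one property — ends with 'e' — and every 'Out' example lacks it.
"pxcw" → ends with 'w' → Out. "sasqe" → ends with 'e' → In. "hnjg" → ends with 'g' → Out. "hjt" → ends with 't' → Out.

Out, In, Out, Out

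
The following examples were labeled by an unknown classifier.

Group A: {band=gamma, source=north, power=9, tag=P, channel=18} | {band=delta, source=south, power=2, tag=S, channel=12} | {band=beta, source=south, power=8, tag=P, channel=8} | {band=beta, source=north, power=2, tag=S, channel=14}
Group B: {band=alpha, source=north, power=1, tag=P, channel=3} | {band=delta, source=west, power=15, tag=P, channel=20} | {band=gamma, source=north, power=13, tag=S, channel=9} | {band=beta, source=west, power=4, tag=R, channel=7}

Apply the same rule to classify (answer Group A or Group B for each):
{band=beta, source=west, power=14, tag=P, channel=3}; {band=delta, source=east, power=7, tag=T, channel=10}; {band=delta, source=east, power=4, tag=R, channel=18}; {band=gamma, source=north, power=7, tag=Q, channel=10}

Group B, Group A, Group A, Group A

'Group A' ⟺ power ≤ 9 AND channel ≥ 8.
{band=beta, source=west, power=14, tag=P, channel=3} — power = 14, channel = 3, hence Group B. {band=delta, source=east, power=7, tag=T, channel=10} — power = 7, channel = 10, hence Group A. {band=delta, source=east, power=4, tag=R, channel=18} — power = 4, channel = 18, hence Group A. {band=gamma, source=north, power=7, tag=Q, channel=10} — power = 7, channel = 10, hence Group A.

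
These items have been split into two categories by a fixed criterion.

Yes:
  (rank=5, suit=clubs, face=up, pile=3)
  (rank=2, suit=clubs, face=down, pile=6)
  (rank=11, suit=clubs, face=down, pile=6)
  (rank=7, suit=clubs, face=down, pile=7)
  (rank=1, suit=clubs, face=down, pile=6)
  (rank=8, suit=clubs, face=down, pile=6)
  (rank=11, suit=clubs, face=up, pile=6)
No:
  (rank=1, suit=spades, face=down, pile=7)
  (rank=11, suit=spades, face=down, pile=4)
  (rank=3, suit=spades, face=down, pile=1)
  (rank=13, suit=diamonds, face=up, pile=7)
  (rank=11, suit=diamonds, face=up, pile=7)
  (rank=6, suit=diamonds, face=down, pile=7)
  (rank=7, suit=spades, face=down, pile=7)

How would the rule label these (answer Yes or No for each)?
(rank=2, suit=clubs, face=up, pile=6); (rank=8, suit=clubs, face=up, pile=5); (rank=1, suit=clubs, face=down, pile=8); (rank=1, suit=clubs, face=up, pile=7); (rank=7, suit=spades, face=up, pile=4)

Yes, Yes, Yes, Yes, No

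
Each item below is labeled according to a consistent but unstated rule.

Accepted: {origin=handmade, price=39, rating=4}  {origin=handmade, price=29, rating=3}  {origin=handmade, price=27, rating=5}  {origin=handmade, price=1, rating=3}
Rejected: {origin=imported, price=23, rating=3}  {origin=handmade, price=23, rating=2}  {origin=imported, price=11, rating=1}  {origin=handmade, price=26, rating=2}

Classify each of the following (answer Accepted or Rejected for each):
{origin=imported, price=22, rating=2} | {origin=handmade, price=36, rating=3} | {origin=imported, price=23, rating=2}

Rejected, Accepted, Rejected

The simplest hypothesis consistent with all the labels is: origin is handmade AND rating ≥ 3.
{origin=imported, price=22, rating=2}: origin is imported, rating = 2 — lacks this property, so Rejected. {origin=handmade, price=36, rating=3}: origin is handmade, rating = 3 — has this property, so Accepted. {origin=imported, price=23, rating=2}: origin is imported, rating = 2 — lacks this property, so Rejected.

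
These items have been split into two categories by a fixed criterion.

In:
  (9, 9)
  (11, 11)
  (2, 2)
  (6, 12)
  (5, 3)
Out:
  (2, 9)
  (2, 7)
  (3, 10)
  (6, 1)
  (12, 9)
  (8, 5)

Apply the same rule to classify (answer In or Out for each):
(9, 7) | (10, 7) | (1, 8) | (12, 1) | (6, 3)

Comparing the two groups points to one rule — sum is even.
(9, 7) → 9+7 = 16 → In.
(10, 7) → 10+7 = 17 → Out.
(1, 8) → 1+8 = 9 → Out.
(12, 1) → 12+1 = 13 → Out.
(6, 3) → 6+3 = 9 → Out.

In, Out, Out, Out, Out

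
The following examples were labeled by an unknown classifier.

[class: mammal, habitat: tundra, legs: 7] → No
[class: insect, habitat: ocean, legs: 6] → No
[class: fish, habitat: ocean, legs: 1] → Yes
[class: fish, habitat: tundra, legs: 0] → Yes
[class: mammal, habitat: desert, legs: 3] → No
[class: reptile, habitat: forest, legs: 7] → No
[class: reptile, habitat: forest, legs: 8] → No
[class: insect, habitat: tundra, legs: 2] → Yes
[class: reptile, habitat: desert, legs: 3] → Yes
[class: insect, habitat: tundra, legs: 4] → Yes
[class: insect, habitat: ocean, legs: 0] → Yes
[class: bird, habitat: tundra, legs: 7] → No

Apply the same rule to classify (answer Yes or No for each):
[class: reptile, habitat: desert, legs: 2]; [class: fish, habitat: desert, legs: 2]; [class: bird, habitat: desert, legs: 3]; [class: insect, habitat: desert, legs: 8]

Yes, Yes, Yes, No

The distinguishing property — class is not mammal AND legs ≤ 4 — holds for all the 'Yes' cases and none of the 'No' cases.
[class: reptile, habitat: desert, legs: 2]: class is reptile, legs = 2, has this property → Yes. [class: fish, habitat: desert, legs: 2]: class is fish, legs = 2, has this property → Yes. [class: bird, habitat: desert, legs: 3]: class is bird, legs = 3, has this property → Yes. [class: insect, habitat: desert, legs: 8]: class is insect, legs = 8, does not pass → No.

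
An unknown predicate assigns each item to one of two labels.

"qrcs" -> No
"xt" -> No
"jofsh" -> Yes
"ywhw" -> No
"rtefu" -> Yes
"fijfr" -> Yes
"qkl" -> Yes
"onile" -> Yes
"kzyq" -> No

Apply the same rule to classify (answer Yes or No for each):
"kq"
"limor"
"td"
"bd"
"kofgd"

The classifier is using: odd length.
"kq": length 2, does not fit → No. "limor": length 5, qualifies → Yes. "td": length 2, does not fit → No. "bd": length 2, does not fit → No. "kofgd": length 5, qualifies → Yes.

No, Yes, No, No, Yes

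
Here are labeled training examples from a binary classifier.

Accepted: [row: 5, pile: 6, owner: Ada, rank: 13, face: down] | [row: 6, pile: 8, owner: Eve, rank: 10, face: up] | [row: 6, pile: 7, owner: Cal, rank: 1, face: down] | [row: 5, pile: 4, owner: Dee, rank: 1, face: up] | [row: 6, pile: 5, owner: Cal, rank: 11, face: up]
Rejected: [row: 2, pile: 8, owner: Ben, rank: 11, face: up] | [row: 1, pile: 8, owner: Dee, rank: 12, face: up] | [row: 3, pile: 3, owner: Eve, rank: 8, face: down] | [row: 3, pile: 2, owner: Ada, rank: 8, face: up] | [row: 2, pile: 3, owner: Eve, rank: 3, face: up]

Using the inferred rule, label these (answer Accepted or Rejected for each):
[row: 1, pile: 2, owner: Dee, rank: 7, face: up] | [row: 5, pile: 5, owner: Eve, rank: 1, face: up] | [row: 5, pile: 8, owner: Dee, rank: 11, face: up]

Rejected, Accepted, Accepted

Rule: row ≥ 5. This holds for each 'Accepted' example and fails for each 'Rejected' one.
[row: 1, pile: 2, owner: Dee, rank: 7, face: up]: Rejected (row = 1).
[row: 5, pile: 5, owner: Eve, rank: 1, face: up]: Accepted (row = 5).
[row: 5, pile: 8, owner: Dee, rank: 11, face: up]: Accepted (row = 5).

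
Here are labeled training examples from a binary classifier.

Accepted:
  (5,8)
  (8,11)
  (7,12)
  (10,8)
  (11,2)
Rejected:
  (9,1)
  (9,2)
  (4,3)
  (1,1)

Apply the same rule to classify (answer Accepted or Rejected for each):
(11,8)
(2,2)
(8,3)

Every 'Accepted' example satisfies: sum ≥ 13. None of the 'Rejected' examples do.
(11,8): 11+8 = 19 — fits, so Accepted. (2,2): 2+2 = 4 — does not fit, so Rejected. (8,3): 8+3 = 11 — does not fit, so Rejected.

Accepted, Rejected, Rejected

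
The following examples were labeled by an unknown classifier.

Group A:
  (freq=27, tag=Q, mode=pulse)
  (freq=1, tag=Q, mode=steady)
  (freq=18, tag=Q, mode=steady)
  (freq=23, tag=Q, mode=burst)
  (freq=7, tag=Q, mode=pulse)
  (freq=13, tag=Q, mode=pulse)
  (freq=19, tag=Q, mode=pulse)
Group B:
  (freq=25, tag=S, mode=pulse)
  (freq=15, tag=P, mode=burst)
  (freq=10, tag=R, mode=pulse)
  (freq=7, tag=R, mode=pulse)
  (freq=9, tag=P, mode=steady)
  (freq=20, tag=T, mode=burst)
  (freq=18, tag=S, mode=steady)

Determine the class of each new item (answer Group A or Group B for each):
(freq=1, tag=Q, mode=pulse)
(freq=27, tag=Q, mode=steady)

Group A, Group A

Comparing the two groups points to one rule — tag is Q.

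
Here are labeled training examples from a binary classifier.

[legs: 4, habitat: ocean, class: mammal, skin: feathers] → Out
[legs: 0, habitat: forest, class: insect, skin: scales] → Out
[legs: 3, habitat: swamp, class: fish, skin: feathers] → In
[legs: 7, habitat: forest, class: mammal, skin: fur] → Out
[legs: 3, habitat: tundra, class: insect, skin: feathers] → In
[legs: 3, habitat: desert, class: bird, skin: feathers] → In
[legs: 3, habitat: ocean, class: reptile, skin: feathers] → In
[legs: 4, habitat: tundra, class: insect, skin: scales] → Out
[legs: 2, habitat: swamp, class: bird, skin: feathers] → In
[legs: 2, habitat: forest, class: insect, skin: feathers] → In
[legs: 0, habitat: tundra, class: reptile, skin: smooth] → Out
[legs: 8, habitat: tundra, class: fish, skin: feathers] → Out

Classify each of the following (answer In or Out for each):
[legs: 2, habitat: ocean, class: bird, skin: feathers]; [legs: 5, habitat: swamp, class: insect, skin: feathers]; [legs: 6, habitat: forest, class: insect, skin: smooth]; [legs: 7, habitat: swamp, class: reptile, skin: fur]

Every 'In' example satisfies: skin is feathers AND legs ≤ 3. None of the 'Out' examples do.
[legs: 2, habitat: ocean, class: bird, skin: feathers] → skin is feathers, legs = 2 → In. [legs: 5, habitat: swamp, class: insect, skin: feathers] → skin is feathers, legs = 5 → Out. [legs: 6, habitat: forest, class: insect, skin: smooth] → skin is smooth, legs = 6 → Out. [legs: 7, habitat: swamp, class: reptile, skin: fur] → skin is fur, legs = 7 → Out.

In, Out, Out, Out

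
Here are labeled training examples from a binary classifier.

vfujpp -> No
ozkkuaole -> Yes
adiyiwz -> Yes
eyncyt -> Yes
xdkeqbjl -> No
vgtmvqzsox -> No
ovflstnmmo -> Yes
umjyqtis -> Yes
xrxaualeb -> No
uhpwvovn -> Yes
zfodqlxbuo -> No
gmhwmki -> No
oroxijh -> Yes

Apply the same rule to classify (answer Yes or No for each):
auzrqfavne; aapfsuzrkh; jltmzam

Yes, Yes, No

The distinguishing property — starts with a vowel — holds for all the 'Yes' cases and none of the 'No' cases.
Yes: auzrqfavne, since starts with 'a'.
Yes: aapfsuzrkh, since starts with 'a'.
No: jltmzam, since starts with 'j'.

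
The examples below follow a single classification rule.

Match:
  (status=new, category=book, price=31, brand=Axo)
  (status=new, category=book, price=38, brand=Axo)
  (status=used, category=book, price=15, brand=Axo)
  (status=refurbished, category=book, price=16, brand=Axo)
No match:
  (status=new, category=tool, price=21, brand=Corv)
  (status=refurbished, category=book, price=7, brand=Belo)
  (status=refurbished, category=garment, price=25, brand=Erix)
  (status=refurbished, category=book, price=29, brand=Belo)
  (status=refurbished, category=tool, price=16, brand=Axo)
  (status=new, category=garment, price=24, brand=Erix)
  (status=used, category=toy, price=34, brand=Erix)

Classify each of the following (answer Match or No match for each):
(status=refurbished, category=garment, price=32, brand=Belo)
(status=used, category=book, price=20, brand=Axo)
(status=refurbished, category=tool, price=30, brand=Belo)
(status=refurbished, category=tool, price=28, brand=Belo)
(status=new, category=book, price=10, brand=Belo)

No match, Match, No match, No match, No match

The rule appears to be: category is book AND brand is Axo.
(status=refurbished, category=garment, price=32, brand=Belo) → category is garment, brand is Belo → No match.
(status=used, category=book, price=20, brand=Axo) → category is book, brand is Axo → Match.
(status=refurbished, category=tool, price=30, brand=Belo) → category is tool, brand is Belo → No match.
(status=refurbished, category=tool, price=28, brand=Belo) → category is tool, brand is Belo → No match.
(status=new, category=book, price=10, brand=Belo) → category is book, brand is Belo → No match.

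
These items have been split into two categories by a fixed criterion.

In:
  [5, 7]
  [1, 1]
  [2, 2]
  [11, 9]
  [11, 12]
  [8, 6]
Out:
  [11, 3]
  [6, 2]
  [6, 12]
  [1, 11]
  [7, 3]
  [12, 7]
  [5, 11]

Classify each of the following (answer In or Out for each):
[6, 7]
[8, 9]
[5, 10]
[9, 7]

In, In, Out, In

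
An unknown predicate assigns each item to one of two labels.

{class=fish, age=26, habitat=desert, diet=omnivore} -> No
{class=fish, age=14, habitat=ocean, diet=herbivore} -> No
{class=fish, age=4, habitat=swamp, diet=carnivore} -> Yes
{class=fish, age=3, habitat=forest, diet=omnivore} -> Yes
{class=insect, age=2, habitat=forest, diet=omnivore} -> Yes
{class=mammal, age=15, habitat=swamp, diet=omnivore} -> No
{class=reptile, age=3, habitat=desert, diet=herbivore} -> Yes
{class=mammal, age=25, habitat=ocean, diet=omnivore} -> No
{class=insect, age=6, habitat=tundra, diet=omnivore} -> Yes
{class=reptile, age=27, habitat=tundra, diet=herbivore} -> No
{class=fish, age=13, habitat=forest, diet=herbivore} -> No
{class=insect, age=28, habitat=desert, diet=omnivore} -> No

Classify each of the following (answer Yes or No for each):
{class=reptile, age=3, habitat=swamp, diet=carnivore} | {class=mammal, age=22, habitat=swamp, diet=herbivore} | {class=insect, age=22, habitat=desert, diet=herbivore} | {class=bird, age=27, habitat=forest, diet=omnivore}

Rule: age ≤ 6. This holds for each 'Yes' example and fails for each 'No' one.
Yes: {class=reptile, age=3, habitat=swamp, diet=carnivore}, since age = 3.
No: {class=mammal, age=22, habitat=swamp, diet=herbivore}, since age = 22.
No: {class=insect, age=22, habitat=desert, diet=herbivore}, since age = 22.
No: {class=bird, age=27, habitat=forest, diet=omnivore}, since age = 27.

Yes, No, No, No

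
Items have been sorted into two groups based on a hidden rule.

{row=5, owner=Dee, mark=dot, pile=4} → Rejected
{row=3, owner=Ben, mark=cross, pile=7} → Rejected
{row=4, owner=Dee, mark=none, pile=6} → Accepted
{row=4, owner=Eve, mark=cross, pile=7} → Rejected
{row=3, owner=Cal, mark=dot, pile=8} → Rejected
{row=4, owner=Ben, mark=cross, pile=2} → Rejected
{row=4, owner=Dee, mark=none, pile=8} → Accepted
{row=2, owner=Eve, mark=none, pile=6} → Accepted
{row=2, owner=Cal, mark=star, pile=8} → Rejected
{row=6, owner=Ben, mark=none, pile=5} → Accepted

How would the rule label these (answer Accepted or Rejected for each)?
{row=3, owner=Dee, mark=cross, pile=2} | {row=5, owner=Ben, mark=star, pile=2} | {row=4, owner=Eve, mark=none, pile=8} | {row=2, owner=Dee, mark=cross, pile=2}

Rejected, Rejected, Accepted, Rejected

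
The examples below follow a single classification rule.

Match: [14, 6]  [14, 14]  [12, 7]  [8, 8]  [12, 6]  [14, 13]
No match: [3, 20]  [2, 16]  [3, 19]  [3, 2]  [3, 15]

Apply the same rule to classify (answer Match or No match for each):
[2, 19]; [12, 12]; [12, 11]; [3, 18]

No match, Match, Match, No match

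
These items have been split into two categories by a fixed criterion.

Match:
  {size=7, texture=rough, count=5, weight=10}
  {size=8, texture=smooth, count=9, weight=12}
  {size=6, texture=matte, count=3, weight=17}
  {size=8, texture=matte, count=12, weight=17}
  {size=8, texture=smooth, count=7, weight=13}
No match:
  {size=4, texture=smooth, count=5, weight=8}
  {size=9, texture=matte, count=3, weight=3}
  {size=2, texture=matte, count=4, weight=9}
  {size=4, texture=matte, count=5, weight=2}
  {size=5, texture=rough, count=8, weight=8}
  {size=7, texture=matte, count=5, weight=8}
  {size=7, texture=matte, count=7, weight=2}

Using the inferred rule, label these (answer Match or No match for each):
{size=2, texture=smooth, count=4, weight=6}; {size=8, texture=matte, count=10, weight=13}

No match, Match

The pattern is that an item is 'Match' exactly when: weight ≥ 10.
{size=2, texture=smooth, count=4, weight=6}: weight = 6 — doesn't qualify, so No match. {size=8, texture=matte, count=10, weight=13}: weight = 13 — qualifies, so Match.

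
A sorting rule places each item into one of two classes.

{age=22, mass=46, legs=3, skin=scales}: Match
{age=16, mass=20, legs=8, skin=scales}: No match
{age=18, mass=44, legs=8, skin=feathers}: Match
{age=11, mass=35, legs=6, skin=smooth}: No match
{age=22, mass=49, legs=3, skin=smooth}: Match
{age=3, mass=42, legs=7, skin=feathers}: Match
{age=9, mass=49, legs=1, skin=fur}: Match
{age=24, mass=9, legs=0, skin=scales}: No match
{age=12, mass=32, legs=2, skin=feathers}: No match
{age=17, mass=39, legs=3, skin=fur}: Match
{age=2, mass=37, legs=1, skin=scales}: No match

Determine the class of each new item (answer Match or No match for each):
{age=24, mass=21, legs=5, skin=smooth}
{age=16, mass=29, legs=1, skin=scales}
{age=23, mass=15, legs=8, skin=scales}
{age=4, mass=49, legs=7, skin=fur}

No match, No match, No match, Match

The classifier is using: mass ≥ 39.
No match: {age=24, mass=21, legs=5, skin=smooth}, since mass = 21.
No match: {age=16, mass=29, legs=1, skin=scales}, since mass = 29.
No match: {age=23, mass=15, legs=8, skin=scales}, since mass = 15.
Match: {age=4, mass=49, legs=7, skin=fur}, since mass = 49.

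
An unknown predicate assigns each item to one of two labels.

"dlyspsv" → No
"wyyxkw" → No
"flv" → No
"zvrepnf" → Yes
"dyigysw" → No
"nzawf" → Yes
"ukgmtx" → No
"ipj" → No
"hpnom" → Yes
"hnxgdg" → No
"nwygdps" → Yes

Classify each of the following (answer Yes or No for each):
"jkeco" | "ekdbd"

No, No

A rule that fits every label: odd length AND contains 'n' — true of each 'Yes' example, false of each 'No' one.
"jkeco": length 5, no 'n' — does not pass, so No. "ekdbd": length 5, no 'n' — does not pass, so No.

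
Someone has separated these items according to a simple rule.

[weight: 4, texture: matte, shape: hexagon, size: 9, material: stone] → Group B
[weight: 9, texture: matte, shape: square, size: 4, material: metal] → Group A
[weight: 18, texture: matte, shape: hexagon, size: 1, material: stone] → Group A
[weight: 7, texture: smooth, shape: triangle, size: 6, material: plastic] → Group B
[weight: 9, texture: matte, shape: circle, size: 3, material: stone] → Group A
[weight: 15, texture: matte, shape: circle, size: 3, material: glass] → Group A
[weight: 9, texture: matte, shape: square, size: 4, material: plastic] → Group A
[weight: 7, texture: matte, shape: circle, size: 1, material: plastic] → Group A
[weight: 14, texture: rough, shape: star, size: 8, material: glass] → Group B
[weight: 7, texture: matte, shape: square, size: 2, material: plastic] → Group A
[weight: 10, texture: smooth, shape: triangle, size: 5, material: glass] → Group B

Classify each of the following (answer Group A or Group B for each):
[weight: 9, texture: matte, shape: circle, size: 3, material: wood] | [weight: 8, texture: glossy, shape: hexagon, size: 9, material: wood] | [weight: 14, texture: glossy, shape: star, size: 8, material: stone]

The distinguishing property — size ≤ 4 — holds for all the 'Group A' cases and none of the 'Group B' cases.
Group A: [weight: 9, texture: matte, shape: circle, size: 3, material: wood], since size = 3.
Group B: [weight: 8, texture: glossy, shape: hexagon, size: 9, material: wood], since size = 9.
Group B: [weight: 14, texture: glossy, shape: star, size: 8, material: stone], since size = 8.

Group A, Group B, Group B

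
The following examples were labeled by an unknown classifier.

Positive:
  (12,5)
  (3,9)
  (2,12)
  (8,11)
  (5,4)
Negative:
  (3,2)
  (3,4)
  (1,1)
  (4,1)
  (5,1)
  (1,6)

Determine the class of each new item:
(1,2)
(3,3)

Negative, Negative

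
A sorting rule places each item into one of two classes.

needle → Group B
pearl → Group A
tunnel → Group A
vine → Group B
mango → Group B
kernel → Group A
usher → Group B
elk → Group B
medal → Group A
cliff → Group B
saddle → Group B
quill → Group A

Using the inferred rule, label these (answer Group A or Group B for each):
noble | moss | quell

Group B, Group B, Group A

'Group A' ⟺ ends with 'l'.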